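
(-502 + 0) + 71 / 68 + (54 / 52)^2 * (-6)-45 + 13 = -6199087 / 11492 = -539.43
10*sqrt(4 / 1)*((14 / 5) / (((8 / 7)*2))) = 49 / 2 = 24.50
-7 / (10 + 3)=-7 / 13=-0.54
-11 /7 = -1.57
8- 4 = 4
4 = 4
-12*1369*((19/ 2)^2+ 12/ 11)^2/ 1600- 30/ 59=-3913950282993/ 45689600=-85663.92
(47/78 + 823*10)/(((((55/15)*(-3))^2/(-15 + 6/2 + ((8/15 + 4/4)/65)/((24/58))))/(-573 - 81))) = 888912533849/1673100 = 531296.71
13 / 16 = 0.81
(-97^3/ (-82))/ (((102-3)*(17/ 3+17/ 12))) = 1825346/ 115005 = 15.87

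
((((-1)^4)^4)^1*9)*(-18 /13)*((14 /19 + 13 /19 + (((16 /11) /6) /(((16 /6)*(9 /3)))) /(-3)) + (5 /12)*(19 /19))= -123759 /5434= -22.77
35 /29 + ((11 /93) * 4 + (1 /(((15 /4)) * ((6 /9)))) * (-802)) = -4303333 /13485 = -319.12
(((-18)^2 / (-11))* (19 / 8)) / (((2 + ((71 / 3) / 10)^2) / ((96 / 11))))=-66484800 / 827761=-80.32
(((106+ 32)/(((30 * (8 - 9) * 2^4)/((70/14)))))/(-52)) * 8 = 23/104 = 0.22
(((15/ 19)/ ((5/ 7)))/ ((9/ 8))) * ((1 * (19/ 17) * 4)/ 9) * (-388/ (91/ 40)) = -83.23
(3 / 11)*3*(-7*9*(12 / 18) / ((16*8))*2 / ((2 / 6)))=-567 / 352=-1.61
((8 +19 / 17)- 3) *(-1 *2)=-208 / 17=-12.24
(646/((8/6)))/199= 969/398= 2.43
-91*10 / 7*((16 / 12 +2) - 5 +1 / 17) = 10660 / 51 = 209.02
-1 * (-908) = 908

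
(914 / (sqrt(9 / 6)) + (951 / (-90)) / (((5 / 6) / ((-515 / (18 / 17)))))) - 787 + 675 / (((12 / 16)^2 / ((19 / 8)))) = 914*sqrt(6) / 3 + 740737 / 90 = 8976.69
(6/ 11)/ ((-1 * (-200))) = 0.00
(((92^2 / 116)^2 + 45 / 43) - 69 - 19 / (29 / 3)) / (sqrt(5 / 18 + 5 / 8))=1140012762 * sqrt(130) / 2350595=5529.73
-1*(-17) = 17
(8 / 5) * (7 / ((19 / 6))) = 336 / 95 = 3.54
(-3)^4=81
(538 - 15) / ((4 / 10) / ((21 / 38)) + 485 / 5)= 54915 / 10261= 5.35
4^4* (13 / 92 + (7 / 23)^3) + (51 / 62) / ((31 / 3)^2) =31461067405 / 724934194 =43.40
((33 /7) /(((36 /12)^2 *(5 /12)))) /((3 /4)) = 176 /105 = 1.68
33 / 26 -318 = -8235 / 26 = -316.73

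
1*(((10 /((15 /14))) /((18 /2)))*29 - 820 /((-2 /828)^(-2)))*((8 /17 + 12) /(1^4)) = 273149068 /728433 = 374.98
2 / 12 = 1 / 6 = 0.17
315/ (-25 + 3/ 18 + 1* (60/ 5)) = -270/ 11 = -24.55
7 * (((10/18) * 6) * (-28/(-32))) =245/12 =20.42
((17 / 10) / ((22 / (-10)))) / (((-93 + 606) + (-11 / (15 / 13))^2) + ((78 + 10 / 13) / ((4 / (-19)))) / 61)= -178425 / 138022412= -0.00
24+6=30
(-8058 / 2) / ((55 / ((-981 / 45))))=439161 / 275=1596.95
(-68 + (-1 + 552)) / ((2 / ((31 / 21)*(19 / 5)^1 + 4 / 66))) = 150627 / 110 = 1369.34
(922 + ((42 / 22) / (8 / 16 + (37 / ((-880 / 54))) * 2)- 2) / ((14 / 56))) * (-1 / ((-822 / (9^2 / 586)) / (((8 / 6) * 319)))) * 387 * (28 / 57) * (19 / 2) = 600623041788 / 5097907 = 117817.58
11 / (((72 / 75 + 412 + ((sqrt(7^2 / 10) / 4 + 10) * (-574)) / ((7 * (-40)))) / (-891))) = -453156422400 / 20041203689 + 375051600 * sqrt(10) / 20041203689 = -22.55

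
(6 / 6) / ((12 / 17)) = 17 / 12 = 1.42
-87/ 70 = -1.24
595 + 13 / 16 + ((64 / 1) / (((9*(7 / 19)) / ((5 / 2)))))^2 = 185702077 / 63504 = 2924.26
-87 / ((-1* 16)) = 87 / 16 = 5.44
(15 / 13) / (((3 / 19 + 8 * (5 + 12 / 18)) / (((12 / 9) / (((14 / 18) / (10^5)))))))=1026000000 / 235963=4348.14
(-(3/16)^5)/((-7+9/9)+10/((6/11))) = -729/38797312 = -0.00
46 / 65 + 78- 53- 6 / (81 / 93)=11009 / 585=18.82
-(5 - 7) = 2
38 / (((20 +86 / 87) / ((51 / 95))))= 4437 / 4565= 0.97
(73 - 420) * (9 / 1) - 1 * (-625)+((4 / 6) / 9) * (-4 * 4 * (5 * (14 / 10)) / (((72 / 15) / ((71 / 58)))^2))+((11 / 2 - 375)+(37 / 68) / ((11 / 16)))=-876595311073 / 305727048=-2867.25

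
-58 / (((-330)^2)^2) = -29 / 5929605000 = -0.00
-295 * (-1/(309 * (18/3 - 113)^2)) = 295/3537741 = 0.00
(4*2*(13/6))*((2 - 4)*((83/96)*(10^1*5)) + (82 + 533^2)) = 88634377/18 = 4924132.06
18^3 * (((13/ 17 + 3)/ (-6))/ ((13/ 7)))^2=32514048/ 48841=665.71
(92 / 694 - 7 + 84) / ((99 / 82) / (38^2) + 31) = 3169190120 / 1273749209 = 2.49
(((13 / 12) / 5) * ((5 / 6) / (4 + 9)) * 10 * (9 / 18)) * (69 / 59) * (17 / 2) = 1955 / 2832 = 0.69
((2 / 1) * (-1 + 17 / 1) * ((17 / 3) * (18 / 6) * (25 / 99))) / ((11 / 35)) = 476000 / 1089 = 437.10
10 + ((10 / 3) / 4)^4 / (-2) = 25295 / 2592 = 9.76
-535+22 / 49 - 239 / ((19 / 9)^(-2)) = -6349304 / 3969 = -1599.72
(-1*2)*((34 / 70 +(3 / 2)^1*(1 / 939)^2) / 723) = -9992873 / 7437316635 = -0.00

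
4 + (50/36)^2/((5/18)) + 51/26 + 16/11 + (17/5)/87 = 2687183/186615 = 14.40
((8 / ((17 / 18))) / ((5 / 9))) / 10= 648 / 425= 1.52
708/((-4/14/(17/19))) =-42126/19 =-2217.16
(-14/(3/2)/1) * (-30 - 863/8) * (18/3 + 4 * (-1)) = 7721/3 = 2573.67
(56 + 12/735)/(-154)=-6862/18865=-0.36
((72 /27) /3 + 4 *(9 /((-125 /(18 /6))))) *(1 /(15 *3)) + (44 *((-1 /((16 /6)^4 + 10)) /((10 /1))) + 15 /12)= 53191351 /45157500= 1.18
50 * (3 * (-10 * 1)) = -1500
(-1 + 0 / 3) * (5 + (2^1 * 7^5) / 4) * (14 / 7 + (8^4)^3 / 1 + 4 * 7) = -577827720386911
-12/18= -2/3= -0.67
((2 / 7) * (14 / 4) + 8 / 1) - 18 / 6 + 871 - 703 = 174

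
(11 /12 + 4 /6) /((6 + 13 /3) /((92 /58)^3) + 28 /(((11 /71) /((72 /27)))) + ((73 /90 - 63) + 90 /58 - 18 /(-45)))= 2212325610 /592844673743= 0.00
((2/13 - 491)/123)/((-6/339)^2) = -27159663/2132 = -12739.05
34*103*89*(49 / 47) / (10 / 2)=15272222 / 235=64988.18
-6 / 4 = -3 / 2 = -1.50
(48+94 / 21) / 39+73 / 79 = 2.27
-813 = -813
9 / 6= 3 / 2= 1.50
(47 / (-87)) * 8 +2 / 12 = -241 / 58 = -4.16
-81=-81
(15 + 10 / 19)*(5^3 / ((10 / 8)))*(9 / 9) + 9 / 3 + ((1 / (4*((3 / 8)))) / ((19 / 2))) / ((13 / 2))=1152731 / 741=1555.64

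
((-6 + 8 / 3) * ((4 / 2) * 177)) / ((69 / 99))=-38940 / 23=-1693.04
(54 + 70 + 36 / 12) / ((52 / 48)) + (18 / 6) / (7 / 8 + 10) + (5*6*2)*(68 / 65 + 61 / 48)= 29757 / 116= 256.53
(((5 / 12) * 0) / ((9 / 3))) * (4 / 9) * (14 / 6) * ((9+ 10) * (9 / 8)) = 0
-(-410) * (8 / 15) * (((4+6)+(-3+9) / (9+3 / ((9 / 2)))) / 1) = 2322.39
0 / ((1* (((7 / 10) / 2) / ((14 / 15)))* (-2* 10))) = 0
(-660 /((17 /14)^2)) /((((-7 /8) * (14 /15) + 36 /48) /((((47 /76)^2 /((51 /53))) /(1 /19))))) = 4732837725 /93347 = 50701.55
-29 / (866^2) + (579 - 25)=415475595 / 749956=554.00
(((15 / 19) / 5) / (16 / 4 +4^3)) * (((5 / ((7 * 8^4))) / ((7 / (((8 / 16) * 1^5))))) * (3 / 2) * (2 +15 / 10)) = 45 / 296353792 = 0.00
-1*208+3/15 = -1039/5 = -207.80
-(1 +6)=-7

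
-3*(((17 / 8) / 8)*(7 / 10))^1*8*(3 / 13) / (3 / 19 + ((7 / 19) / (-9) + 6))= -183141 / 1087840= -0.17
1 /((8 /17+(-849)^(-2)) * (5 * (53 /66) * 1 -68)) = -808738722 /24351612775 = -0.03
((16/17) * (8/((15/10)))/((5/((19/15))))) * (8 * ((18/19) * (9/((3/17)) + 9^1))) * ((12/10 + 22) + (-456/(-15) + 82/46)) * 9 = 2817441792/9775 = 288229.34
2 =2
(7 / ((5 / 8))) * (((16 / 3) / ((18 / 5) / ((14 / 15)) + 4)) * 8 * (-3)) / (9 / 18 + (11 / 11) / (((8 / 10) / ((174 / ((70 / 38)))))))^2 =-614656 / 47361875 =-0.01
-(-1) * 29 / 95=0.31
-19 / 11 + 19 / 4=133 / 44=3.02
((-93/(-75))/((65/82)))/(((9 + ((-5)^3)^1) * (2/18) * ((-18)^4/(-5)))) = 1271/219866400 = 0.00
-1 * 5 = -5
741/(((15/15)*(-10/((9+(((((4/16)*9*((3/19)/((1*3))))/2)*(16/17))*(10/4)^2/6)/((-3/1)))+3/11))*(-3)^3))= 1709617/67320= 25.40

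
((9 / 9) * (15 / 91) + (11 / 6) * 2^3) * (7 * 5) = 20245 / 39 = 519.10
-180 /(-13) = 180 /13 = 13.85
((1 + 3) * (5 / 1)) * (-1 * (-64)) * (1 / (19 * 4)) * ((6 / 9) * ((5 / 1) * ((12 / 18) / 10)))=640 / 171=3.74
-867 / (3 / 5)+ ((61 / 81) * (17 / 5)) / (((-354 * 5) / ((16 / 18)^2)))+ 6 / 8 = -1444.25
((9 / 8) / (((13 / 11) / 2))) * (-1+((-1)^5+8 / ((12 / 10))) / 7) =-33 / 91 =-0.36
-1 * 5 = -5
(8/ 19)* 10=80/ 19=4.21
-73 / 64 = -1.14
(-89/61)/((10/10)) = -89/61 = -1.46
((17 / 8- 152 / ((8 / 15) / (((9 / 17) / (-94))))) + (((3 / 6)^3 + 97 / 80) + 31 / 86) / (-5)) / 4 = 46595491 / 54971200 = 0.85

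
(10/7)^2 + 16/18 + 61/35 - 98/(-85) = 218369/37485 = 5.83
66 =66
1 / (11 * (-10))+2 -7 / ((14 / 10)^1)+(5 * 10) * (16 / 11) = 7669 / 110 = 69.72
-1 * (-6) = 6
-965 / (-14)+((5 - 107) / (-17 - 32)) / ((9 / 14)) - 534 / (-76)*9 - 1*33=5837 / 57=102.40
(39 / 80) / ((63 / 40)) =13 / 42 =0.31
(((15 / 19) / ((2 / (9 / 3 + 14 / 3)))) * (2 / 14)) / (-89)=-115 / 23674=-0.00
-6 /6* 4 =-4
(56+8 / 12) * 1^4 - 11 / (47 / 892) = -21446 / 141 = -152.10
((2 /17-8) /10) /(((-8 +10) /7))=-469 /170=-2.76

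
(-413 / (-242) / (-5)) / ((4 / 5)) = -413 / 968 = -0.43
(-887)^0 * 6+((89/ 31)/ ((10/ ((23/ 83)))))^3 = 102213216459823/ 17034106517000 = 6.00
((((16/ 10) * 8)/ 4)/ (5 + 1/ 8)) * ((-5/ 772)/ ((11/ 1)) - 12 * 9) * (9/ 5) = -264136608/ 2176075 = -121.38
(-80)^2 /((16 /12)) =4800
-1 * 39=-39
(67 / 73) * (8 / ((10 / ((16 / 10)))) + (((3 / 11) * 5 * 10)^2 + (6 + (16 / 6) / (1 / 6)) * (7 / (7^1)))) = 42405774 / 220825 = 192.03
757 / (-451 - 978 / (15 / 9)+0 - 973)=-3785 / 10054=-0.38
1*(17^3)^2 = 24137569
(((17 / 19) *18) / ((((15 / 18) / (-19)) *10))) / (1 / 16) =-14688 / 25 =-587.52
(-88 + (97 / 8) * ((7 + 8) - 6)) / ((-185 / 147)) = -24843 / 1480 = -16.79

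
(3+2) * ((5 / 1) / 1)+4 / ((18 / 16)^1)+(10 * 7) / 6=362 / 9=40.22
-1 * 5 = -5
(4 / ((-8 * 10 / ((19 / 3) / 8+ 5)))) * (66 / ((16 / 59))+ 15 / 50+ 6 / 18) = -4070059 / 57600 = -70.66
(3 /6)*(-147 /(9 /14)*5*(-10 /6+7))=-27440 /9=-3048.89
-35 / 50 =-0.70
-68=-68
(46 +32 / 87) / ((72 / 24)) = 4034 / 261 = 15.46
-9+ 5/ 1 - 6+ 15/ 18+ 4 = -31/ 6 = -5.17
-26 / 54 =-13 / 27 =-0.48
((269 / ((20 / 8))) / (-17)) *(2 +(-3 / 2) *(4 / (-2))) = -538 / 17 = -31.65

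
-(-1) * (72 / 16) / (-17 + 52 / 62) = -93 / 334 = -0.28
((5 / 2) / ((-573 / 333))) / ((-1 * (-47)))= -555 / 17954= -0.03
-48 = -48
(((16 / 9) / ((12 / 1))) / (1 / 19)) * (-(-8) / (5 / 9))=608 / 15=40.53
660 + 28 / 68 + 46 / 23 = 11261 / 17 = 662.41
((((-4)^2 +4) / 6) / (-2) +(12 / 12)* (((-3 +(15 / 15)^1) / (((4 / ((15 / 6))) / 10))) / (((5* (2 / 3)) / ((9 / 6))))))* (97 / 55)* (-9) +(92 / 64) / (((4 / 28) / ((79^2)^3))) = 430507883748061 / 176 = 2446067521295.80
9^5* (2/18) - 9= 6552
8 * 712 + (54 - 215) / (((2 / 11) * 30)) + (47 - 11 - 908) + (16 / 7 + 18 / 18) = 2015063 / 420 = 4797.77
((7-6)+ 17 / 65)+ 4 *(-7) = -1738 / 65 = -26.74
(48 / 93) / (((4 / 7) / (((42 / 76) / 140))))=21 / 5890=0.00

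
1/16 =0.06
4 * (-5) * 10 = -200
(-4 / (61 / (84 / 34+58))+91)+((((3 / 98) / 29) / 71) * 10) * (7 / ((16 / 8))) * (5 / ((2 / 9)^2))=10413062295 / 119570248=87.09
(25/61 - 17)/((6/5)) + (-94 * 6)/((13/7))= -755374/2379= -317.52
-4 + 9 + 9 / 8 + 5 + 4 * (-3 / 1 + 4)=121 / 8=15.12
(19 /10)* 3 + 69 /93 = 6.44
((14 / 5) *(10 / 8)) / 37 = 7 / 74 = 0.09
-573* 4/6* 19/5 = -7258/5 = -1451.60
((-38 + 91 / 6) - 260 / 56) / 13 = -577 / 273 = -2.11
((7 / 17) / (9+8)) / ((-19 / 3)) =-0.00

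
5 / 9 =0.56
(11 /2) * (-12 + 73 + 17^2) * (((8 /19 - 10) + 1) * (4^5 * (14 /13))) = -4498278400 /247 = -18211653.44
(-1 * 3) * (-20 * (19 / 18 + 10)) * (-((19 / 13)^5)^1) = -4927437010 / 1113879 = -4423.67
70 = 70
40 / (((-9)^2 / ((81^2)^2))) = 21257640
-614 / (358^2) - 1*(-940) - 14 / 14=60172691 / 64082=939.00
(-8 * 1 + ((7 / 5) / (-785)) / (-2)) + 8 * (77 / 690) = -7.11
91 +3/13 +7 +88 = 2421/13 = 186.23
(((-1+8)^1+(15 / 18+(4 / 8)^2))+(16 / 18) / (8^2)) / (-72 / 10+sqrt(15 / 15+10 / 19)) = -1.36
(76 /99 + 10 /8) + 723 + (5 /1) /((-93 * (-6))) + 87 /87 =2970901 /4092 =726.03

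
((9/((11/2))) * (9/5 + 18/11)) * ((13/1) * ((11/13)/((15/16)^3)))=516096/6875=75.07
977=977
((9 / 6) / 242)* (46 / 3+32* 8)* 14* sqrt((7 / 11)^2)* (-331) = -600103 / 121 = -4959.53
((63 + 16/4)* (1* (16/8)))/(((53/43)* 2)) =2881/53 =54.36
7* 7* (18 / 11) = 882 / 11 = 80.18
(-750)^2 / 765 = 12500 / 17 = 735.29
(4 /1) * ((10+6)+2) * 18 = 1296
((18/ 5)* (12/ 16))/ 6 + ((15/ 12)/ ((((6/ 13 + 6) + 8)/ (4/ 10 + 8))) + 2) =5971/ 1880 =3.18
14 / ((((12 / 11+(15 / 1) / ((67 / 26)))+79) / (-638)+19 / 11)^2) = 3095311554104 / 560786806449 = 5.52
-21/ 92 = -0.23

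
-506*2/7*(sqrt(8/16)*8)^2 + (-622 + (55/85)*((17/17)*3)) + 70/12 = -3741725/714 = -5240.51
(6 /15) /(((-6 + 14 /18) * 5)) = -18 /1175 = -0.02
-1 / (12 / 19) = -19 / 12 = -1.58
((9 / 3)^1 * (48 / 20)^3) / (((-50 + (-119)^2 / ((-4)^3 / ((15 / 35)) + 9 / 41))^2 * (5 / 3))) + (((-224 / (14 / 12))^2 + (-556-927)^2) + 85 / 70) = 138324292806117128451943 / 61858118661578750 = 2236154.22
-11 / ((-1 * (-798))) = -11 / 798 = -0.01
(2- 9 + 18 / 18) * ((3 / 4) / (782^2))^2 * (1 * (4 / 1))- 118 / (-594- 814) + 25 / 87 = 531329319408335 / 1431525014660928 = 0.37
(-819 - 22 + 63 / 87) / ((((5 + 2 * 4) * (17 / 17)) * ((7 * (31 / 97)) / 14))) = -4727392 / 11687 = -404.50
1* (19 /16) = 19 /16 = 1.19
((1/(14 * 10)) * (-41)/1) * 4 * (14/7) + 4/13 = -926/455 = -2.04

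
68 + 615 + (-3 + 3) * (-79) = 683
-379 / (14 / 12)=-324.86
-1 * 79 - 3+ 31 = -51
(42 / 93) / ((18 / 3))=7 / 93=0.08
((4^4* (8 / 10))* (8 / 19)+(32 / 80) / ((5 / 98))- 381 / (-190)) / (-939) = -0.10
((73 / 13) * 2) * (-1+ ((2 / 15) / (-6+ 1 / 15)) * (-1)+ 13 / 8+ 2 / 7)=339523 / 32396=10.48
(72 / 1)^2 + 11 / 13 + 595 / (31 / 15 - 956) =5184.22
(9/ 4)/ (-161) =-9/ 644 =-0.01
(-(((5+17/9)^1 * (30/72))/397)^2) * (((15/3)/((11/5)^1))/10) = -120125/10110932568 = -0.00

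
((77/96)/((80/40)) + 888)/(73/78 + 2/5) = 11087245/16672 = 665.02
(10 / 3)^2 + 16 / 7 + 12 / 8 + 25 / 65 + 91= 174089 / 1638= 106.28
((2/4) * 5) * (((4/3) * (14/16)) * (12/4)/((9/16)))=140/9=15.56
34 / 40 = 17 / 20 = 0.85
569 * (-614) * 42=-14673372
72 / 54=4 / 3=1.33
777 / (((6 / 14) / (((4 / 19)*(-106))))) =-768712 / 19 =-40458.53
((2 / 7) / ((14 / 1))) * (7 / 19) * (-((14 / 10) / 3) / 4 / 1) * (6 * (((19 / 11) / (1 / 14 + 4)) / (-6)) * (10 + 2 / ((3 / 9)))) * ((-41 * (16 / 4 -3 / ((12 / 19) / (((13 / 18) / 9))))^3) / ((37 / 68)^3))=-3636530192574475 / 50634791310213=-71.82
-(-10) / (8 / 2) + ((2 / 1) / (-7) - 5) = -39 / 14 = -2.79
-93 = -93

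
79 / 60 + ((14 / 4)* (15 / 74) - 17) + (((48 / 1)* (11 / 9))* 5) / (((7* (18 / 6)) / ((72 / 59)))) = 2.07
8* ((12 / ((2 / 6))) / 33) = 96 / 11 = 8.73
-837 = -837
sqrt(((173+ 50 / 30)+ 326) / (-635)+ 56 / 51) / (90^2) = sqrt(36076890) / 87439500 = 0.00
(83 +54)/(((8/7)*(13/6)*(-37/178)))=-256053/962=-266.17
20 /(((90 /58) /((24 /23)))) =928 /69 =13.45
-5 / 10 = -1 / 2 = -0.50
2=2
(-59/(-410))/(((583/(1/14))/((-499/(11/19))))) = -559379/36810620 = -0.02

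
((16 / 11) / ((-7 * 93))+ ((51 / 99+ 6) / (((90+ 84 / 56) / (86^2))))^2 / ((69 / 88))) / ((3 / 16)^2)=10060780.91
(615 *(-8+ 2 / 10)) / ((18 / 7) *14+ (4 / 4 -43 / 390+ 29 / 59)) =-110378970 / 860143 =-128.33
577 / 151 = 3.82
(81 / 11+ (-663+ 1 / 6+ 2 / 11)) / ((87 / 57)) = -821731 / 1914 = -429.33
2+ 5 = 7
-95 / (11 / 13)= -1235 / 11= -112.27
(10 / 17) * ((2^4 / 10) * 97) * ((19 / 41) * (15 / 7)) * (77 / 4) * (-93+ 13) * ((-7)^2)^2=-233642270400 / 697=-335211291.82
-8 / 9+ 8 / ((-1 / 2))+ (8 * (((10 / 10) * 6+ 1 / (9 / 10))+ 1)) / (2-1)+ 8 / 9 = 440 / 9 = 48.89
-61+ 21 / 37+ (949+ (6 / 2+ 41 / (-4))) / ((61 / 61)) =130435 / 148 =881.32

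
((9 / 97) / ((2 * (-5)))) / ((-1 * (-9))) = -0.00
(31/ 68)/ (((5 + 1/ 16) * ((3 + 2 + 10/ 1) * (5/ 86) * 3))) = 10664/ 309825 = 0.03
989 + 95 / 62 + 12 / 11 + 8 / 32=1352915 / 1364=991.87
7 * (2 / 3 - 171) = -3577 / 3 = -1192.33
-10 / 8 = -5 / 4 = -1.25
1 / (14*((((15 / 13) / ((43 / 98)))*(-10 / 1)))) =-0.00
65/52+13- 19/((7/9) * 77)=30039/2156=13.93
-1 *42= -42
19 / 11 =1.73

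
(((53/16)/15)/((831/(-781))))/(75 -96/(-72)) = -41393/15223920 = -0.00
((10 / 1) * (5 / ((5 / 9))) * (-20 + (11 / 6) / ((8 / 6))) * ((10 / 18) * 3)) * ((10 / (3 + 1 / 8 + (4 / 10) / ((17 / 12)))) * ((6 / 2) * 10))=-569925000 / 2317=-245975.40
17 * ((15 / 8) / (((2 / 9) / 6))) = 6885 / 8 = 860.62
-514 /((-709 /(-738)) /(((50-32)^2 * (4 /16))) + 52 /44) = -337984812 /784913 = -430.60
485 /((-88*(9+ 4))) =-485 /1144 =-0.42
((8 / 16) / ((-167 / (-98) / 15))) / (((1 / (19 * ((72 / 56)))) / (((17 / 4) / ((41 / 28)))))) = 2136645 / 6847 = 312.06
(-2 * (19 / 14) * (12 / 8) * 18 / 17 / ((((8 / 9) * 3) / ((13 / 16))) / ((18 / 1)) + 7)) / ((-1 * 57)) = 3159 / 299999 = 0.01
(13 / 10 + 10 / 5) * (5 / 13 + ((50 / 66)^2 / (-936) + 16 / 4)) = 4468631 / 308880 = 14.47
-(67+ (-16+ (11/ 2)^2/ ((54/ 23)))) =-13799/ 216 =-63.88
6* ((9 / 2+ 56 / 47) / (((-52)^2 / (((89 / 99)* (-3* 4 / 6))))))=-47615 / 2096952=-0.02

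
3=3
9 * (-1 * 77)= -693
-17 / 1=-17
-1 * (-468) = 468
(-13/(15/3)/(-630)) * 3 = 13/1050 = 0.01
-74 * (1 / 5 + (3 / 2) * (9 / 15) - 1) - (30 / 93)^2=-7.50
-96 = -96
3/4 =0.75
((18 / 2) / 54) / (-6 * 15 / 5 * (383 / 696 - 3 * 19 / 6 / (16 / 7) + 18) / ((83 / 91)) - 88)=-19256 / 42986955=-0.00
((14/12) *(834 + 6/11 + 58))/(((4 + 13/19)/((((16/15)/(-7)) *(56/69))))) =-83570816/3039795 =-27.49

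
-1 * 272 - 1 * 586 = -858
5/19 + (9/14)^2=2519/3724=0.68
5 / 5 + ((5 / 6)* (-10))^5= -9765382 / 243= -40186.76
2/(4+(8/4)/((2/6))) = 1/5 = 0.20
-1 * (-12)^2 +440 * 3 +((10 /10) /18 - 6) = 21061 /18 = 1170.06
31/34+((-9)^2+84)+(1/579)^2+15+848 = 11727735937/11398194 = 1028.91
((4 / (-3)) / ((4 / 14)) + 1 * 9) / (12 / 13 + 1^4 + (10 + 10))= 169 / 855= 0.20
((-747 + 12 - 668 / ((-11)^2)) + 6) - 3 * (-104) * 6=1137.48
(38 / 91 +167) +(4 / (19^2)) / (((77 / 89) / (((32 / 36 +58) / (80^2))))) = 87117447721 / 520359840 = 167.42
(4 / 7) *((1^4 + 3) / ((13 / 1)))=16 / 91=0.18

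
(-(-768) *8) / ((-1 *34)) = -3072 / 17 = -180.71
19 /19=1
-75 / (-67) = 75 / 67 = 1.12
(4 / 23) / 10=2 / 115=0.02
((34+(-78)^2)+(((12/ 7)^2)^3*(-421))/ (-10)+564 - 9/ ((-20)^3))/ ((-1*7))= -7294725414041/ 6588344000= -1107.22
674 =674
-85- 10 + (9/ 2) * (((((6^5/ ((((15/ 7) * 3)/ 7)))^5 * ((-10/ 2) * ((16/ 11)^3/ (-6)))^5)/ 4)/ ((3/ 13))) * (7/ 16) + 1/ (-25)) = 2150380346743119956443121774601847377691/ 208862408470782550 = 10295679162600164344999.56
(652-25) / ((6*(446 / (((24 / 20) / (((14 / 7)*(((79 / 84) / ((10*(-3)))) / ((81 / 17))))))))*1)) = -21.37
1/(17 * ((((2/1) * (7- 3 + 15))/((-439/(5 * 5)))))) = -439/16150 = -0.03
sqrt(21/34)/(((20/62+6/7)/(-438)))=-291.79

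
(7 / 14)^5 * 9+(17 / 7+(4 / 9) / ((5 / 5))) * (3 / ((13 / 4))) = 25625 / 8736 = 2.93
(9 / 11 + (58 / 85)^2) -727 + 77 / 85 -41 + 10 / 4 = -121328177 / 158950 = -763.31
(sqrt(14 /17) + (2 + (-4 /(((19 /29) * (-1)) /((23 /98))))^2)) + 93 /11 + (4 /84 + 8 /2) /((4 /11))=sqrt(238) /17 + 2704551127 /114412452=24.55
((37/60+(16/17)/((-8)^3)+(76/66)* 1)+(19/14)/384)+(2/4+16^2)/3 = 438667277/5026560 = 87.27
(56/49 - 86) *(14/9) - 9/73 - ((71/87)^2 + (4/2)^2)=-75581146/552537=-136.79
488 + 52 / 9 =4444 / 9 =493.78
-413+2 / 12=-2477 / 6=-412.83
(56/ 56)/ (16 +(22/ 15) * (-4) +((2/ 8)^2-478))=-240/ 112273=-0.00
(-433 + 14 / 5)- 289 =-3596 / 5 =-719.20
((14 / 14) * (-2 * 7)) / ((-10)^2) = -7 / 50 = -0.14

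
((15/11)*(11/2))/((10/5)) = 15/4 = 3.75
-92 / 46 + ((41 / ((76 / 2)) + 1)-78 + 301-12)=8021 / 38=211.08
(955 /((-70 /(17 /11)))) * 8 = -12988 /77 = -168.68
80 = 80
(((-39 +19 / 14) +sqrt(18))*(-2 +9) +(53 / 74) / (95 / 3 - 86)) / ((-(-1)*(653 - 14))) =-1589248 / 3853809 +7*sqrt(2) / 213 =-0.37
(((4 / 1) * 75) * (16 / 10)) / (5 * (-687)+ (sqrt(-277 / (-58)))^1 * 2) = -47815200 / 342176971 -480 * sqrt(16066) / 342176971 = -0.14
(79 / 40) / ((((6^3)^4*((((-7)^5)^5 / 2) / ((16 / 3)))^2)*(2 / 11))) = 869 / 2752640814901200072802641804881304057068447097049920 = 0.00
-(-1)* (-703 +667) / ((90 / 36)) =-72 / 5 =-14.40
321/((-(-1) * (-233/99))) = -31779/233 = -136.39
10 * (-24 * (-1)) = 240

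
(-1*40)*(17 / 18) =-340 / 9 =-37.78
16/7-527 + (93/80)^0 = -3666/7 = -523.71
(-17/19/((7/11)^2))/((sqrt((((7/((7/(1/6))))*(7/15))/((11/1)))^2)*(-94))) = 1018215/306299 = 3.32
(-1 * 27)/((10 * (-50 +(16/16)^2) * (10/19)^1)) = 513/4900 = 0.10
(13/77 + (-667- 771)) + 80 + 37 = -101704/77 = -1320.83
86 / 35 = 2.46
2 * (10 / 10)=2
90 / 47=1.91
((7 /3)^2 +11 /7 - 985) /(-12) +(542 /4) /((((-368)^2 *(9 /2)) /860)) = 522715997 /6398784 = 81.69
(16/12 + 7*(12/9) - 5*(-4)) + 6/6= 95/3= 31.67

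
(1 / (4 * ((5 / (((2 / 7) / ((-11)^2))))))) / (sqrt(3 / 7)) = 0.00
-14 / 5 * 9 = -126 / 5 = -25.20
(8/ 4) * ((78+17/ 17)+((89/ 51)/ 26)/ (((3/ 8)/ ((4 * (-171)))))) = -19194/ 221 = -86.85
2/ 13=0.15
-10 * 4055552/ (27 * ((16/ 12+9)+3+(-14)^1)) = 20277760/ 9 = 2253084.44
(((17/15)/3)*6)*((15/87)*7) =238/87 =2.74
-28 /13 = -2.15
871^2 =758641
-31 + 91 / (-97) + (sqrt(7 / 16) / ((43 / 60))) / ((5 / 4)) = -3098 / 97 + 12 * sqrt(7) / 43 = -31.20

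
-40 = -40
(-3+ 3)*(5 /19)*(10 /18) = 0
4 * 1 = 4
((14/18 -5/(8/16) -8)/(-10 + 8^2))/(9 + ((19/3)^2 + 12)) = -31/5940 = -0.01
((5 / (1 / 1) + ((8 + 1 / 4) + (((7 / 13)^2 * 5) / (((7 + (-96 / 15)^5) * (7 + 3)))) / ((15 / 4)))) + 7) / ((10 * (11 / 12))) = 1377081273319 / 623370234630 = 2.21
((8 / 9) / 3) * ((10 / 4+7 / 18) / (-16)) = -13 / 243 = -0.05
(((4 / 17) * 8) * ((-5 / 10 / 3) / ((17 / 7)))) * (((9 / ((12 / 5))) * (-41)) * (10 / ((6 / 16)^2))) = 3673600 / 2601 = 1412.38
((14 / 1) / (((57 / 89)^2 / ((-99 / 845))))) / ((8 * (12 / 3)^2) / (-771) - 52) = 470246007 / 6134454950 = 0.08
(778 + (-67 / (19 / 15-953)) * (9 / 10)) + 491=1269.06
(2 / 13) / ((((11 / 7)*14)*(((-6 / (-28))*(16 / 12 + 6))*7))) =1 / 1573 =0.00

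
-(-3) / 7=0.43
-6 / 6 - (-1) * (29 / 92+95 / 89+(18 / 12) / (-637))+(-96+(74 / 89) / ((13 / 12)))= -94.85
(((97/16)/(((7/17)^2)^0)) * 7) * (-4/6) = -679/24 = -28.29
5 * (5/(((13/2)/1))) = 50/13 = 3.85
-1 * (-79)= 79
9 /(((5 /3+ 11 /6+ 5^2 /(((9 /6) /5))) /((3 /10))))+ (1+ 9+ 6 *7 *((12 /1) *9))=11842411 /2605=4546.03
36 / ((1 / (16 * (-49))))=-28224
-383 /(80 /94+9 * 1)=-18001 /463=-38.88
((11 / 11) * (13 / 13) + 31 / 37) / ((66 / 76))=2584 / 1221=2.12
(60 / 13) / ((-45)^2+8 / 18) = 540 / 236977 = 0.00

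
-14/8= -7/4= -1.75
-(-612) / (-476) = -9 / 7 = -1.29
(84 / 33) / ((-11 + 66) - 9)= 14 / 253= 0.06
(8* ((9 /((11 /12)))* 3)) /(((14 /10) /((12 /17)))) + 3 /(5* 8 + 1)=6380247 /53669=118.88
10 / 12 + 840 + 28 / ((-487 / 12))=2454899 / 2922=840.14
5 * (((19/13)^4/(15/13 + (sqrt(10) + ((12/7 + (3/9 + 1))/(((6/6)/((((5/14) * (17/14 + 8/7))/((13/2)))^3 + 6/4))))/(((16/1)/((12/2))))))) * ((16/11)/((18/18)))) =-22297280972679371095920/411856256234692301461 + 597494153358860616040 * sqrt(10)/31681250479591715497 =5.50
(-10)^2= 100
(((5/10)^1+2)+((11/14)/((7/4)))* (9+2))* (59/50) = 43011/4900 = 8.78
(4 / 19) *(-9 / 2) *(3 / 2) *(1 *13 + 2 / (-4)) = -675 / 38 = -17.76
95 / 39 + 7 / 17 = 1888 / 663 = 2.85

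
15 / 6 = 5 / 2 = 2.50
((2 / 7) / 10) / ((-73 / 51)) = -51 / 2555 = -0.02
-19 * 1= -19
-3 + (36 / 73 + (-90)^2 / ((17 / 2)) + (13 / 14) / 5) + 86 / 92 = 951.55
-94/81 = -1.16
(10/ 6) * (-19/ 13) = -95/ 39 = -2.44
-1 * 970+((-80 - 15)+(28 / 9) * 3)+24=-3095 / 3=-1031.67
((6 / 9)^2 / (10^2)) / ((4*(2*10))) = 1 / 18000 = 0.00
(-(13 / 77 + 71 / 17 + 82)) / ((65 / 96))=-10850496 / 85085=-127.53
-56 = -56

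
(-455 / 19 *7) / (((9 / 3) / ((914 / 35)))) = -83174 / 57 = -1459.19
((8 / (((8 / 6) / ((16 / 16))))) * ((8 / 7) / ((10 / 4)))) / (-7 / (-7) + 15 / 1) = 6 / 35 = 0.17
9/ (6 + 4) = 9/ 10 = 0.90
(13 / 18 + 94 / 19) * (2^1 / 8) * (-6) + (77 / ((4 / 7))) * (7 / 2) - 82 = 173791 / 456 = 381.12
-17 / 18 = -0.94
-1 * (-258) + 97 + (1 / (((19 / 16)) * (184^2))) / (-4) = 57089679 / 160816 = 355.00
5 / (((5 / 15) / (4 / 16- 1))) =-45 / 4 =-11.25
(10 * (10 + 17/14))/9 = 785/63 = 12.46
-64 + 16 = -48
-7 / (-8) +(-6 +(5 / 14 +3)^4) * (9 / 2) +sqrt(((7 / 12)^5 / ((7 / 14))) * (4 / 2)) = 49 * sqrt(21) / 432 +41909893 / 76832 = 545.99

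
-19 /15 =-1.27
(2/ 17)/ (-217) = -2/ 3689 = -0.00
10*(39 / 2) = 195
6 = 6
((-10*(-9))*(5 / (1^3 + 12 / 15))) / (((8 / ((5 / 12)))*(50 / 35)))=9.11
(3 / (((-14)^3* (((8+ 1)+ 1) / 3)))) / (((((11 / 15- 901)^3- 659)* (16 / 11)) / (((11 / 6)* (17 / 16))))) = 4165425 / 6919452681509494784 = 0.00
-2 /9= -0.22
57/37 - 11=-350/37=-9.46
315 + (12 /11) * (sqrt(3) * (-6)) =315-72 * sqrt(3) /11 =303.66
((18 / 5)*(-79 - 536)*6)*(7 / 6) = -15498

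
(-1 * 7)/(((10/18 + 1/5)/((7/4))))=-2205/136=-16.21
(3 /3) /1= 1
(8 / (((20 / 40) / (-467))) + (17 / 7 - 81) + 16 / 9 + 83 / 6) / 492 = -949405 / 61992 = -15.31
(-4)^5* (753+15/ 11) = -8497152/ 11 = -772468.36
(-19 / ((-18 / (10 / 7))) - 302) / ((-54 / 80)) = 757240 / 1701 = 445.17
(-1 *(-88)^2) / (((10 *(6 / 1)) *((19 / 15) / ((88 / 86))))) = -85184 / 817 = -104.26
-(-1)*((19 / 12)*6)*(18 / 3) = 57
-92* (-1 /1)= 92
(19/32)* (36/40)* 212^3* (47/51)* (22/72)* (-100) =-7312093855/51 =-143374389.31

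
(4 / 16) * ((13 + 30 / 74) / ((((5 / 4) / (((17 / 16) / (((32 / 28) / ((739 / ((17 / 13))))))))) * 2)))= 2084719 / 2960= 704.30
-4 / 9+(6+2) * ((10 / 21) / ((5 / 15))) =692 / 63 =10.98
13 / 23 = 0.57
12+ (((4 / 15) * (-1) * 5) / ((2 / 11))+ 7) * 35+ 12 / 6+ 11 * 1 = 40 / 3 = 13.33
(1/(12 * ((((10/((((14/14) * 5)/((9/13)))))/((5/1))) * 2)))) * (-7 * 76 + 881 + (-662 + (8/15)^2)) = -914693/19440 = -47.05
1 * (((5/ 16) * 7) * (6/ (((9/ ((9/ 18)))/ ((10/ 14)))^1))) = 0.52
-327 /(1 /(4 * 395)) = -516660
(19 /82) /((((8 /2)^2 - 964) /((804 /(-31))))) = 1273 /200818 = 0.01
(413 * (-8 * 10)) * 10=-330400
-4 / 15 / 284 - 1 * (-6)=6389 / 1065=6.00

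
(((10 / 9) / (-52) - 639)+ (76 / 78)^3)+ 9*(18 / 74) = -2791381823 / 4389606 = -635.91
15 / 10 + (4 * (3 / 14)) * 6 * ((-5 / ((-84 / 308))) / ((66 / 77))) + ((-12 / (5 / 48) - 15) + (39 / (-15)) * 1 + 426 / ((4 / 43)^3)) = 84671547 / 160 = 529197.17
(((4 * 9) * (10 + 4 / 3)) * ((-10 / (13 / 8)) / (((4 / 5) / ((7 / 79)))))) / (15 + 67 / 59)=-17700 / 1027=-17.23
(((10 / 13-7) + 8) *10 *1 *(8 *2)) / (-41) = -3680 / 533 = -6.90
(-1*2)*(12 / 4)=-6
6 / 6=1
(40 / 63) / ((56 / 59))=295 / 441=0.67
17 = 17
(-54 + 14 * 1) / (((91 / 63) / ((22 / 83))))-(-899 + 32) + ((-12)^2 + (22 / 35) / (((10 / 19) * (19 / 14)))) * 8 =54454429 / 26975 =2018.70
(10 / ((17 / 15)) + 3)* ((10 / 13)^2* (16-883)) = -1025100 / 169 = -6065.68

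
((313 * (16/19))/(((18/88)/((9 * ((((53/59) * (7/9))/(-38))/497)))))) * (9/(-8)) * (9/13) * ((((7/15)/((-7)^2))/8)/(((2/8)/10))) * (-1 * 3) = -6569244/137612839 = -0.05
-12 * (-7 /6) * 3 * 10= 420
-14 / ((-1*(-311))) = -14 / 311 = -0.05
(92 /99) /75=92 /7425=0.01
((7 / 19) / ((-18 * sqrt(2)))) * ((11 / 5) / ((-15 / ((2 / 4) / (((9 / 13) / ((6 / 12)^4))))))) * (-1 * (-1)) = 0.00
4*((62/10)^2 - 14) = 97.76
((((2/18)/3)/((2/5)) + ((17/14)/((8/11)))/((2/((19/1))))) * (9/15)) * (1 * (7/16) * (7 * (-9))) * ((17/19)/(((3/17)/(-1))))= 195201293/145920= 1337.73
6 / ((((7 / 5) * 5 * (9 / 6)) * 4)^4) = 1 / 518616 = 0.00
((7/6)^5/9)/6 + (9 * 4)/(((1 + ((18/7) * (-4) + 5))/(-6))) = 105899843/2099520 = 50.44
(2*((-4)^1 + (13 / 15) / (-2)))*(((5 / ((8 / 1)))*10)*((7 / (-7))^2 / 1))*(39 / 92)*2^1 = -46.98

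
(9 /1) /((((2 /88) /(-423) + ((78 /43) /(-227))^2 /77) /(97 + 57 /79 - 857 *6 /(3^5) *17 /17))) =-675704871844130744 /51875011801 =-13025633.12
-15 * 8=-120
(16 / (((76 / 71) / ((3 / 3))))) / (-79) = -284 / 1501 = -0.19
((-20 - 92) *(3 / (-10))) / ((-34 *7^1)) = -12 / 85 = -0.14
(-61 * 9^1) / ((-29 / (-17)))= -9333 / 29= -321.83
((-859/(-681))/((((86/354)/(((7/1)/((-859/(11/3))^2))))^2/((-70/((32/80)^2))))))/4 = -2185138137875/57464020849222872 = -0.00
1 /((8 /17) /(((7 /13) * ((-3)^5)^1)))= -28917 /104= -278.05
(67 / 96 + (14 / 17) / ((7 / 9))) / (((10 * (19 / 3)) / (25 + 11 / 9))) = 169153 / 232560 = 0.73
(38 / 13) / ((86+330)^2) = 19 / 1124864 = 0.00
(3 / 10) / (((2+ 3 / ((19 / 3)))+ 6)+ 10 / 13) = 247 / 7610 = 0.03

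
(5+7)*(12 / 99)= 16 / 11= 1.45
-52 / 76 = -13 / 19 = -0.68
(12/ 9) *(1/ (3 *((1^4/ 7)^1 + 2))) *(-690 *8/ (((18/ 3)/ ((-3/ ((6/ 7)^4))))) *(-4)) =-3092488/ 729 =-4242.10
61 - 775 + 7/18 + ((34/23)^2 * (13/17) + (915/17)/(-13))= -1506892183/2104362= -716.08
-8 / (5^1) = -8 / 5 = -1.60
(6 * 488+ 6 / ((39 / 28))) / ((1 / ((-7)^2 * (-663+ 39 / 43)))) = -4090657200 / 43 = -95131562.79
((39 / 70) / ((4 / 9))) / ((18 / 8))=39 / 70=0.56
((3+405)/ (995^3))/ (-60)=-34/ 4925374375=-0.00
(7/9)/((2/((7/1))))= 49/18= 2.72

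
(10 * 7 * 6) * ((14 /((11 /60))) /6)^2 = 8232000 /121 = 68033.06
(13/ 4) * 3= 39/ 4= 9.75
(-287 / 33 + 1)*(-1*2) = 508 / 33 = 15.39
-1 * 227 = -227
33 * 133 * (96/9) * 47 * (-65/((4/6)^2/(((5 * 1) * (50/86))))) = -935469418.60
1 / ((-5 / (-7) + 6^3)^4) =2401 / 5295931061521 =0.00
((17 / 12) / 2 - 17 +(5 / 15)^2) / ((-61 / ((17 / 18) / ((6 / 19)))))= 376295 / 474336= 0.79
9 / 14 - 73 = -1013 / 14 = -72.36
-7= -7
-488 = -488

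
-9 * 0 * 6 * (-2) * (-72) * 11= 0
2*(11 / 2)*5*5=275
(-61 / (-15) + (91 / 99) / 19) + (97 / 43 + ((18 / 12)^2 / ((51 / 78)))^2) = 8514437411 / 467503740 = 18.21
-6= -6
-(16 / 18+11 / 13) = -203 / 117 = -1.74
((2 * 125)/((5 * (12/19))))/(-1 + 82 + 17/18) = 57/59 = 0.97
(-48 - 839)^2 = 786769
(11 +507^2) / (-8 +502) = 520.36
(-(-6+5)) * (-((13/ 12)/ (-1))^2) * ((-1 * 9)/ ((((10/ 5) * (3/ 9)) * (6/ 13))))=2197/ 64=34.33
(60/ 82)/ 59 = 0.01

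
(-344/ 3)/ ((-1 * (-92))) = -86/ 69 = -1.25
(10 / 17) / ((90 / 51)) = 1 / 3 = 0.33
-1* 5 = -5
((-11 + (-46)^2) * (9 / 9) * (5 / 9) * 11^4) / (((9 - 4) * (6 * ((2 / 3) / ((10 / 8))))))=154096525 / 144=1070114.76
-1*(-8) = 8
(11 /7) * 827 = 9097 /7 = 1299.57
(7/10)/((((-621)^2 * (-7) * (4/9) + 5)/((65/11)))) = -91/26394874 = -0.00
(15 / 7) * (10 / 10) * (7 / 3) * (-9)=-45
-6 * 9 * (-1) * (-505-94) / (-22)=16173 / 11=1470.27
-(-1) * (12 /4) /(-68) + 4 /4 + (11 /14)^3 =67217 /46648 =1.44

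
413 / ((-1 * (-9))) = 413 / 9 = 45.89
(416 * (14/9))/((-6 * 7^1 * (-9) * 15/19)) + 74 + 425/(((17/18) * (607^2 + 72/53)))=76.17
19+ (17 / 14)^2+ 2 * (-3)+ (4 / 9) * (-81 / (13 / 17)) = -83071 / 2548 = -32.60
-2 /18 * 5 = -5 /9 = -0.56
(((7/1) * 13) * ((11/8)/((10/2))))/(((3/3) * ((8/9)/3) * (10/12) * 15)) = 27027/4000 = 6.76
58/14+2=43/7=6.14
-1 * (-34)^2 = -1156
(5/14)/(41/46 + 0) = 115/287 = 0.40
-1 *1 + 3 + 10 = 12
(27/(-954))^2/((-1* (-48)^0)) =-9/11236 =-0.00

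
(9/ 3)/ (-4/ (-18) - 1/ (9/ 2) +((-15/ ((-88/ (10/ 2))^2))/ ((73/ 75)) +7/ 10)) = 8479680/ 1837967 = 4.61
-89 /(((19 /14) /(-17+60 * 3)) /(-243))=49352814 /19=2597516.53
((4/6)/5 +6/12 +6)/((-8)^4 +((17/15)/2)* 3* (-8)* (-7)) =199/125736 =0.00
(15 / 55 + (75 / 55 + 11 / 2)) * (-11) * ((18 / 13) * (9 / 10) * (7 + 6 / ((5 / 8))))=-1055511 / 650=-1623.86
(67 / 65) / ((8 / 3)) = 201 / 520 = 0.39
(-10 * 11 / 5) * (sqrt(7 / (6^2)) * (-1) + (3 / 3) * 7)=-154 + 11 * sqrt(7) / 3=-144.30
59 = 59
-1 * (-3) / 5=3 / 5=0.60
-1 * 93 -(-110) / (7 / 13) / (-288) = -94459 / 1008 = -93.71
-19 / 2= -9.50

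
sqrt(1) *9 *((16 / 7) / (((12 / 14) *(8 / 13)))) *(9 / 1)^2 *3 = 9477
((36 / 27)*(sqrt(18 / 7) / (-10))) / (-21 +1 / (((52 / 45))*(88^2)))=805376*sqrt(14) / 295974105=0.01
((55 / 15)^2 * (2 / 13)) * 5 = 10.34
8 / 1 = 8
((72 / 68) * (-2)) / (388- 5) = -36 / 6511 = -0.01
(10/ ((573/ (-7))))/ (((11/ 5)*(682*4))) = -175/ 8597292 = -0.00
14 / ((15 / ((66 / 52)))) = 77 / 65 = 1.18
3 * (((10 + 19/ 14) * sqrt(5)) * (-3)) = -1431 * sqrt(5)/ 14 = -228.56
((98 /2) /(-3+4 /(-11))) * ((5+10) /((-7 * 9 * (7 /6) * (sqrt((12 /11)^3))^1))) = 605 * sqrt(33) /1332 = 2.61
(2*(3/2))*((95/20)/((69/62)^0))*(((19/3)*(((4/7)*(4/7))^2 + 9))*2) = 7893265/4802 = 1643.75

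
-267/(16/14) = -1869/8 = -233.62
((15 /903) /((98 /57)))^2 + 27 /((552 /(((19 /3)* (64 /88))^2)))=1.04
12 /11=1.09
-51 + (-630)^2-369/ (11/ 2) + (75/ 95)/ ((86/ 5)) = 396781.95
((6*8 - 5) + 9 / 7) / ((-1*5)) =-62 / 7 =-8.86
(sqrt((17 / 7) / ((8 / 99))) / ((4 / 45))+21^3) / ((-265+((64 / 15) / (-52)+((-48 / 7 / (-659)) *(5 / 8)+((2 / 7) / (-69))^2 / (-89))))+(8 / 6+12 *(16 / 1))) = -8236466257518135 / 63805456353073-17152157970675 *sqrt(2618) / 1020887301649168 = -129.95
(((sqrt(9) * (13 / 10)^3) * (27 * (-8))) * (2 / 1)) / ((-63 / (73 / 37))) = 2886858 / 32375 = 89.17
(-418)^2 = 174724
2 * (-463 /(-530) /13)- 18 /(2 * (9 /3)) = -9872 /3445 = -2.87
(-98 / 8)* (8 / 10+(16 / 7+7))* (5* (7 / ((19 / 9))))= -155673 / 76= -2048.33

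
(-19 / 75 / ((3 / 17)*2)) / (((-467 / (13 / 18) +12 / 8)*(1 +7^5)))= 4199 / 63432131400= 0.00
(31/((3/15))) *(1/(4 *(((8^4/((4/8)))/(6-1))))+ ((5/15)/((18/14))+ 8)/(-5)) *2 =-226504259/442368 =-512.03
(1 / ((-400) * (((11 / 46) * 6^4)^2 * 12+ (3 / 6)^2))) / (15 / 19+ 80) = -10051 / 374356254513500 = -0.00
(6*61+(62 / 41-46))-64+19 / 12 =127475 / 492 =259.10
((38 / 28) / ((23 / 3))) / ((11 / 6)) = 171 / 1771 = 0.10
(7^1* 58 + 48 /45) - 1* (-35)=6631 /15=442.07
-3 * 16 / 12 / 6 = -2 / 3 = -0.67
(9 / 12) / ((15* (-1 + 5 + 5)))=1 / 180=0.01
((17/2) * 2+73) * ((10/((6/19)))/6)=475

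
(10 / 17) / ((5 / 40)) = 80 / 17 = 4.71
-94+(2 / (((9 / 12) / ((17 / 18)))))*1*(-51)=-2002 / 9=-222.44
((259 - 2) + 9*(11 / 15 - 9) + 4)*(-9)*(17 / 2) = -142749 / 10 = -14274.90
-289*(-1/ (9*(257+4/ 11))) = 3179/ 25479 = 0.12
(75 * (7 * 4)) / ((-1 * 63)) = -100 / 3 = -33.33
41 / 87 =0.47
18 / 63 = 2 / 7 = 0.29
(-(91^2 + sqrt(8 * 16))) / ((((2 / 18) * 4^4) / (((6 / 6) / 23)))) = -74529 / 5888 - 9 * sqrt(2) / 736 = -12.68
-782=-782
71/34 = 2.09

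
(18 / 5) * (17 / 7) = 306 / 35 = 8.74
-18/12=-3/2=-1.50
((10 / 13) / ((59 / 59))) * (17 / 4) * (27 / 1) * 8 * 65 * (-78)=-3580200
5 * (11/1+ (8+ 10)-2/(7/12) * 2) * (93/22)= 468.02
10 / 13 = 0.77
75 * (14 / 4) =525 / 2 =262.50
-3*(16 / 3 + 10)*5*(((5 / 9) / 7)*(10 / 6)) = -5750 / 189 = -30.42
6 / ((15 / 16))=32 / 5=6.40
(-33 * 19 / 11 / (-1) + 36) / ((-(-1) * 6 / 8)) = 124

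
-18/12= -3/2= -1.50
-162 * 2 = -324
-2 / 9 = -0.22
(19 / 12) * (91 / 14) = 247 / 24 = 10.29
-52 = -52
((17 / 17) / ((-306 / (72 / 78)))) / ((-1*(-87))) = -2 / 57681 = -0.00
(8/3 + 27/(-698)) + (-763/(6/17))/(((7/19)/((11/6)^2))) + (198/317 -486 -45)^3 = -358314569346263062411/2401358299992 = -149213288.72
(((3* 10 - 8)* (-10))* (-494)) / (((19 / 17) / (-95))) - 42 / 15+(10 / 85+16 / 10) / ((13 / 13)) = -9237801.08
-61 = -61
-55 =-55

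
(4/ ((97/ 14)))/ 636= 14/ 15423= 0.00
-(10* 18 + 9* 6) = -234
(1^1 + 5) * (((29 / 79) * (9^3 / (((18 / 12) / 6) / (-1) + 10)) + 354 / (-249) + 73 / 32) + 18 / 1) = 378932355 / 1363856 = 277.84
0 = 0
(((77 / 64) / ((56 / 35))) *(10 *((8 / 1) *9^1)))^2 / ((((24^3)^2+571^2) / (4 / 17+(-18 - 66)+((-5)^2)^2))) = 2761731905625 / 3332396327936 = 0.83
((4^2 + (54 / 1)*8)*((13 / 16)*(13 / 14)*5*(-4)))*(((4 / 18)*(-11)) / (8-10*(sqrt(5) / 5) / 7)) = 520520*sqrt(5) / 7011 + 14574560 / 7011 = 2244.83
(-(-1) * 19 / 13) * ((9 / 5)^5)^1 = 1121931 / 40625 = 27.62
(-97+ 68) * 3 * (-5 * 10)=4350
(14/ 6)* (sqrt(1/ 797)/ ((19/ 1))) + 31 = 7* sqrt(797)/ 45429 + 31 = 31.00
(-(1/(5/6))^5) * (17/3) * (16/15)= -235008/15625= -15.04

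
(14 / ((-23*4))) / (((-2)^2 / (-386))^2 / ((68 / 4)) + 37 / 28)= -0.12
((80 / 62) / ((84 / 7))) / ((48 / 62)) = 5 / 36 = 0.14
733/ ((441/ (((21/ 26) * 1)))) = 733/ 546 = 1.34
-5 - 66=-71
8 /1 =8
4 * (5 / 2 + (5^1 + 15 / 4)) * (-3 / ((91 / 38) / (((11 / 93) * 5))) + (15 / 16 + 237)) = 481774815 / 45136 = 10673.85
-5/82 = -0.06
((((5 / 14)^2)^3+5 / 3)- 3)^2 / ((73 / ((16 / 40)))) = 904281219270361 / 93119751076423680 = 0.01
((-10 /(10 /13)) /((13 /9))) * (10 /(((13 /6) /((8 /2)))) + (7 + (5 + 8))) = -4500 /13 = -346.15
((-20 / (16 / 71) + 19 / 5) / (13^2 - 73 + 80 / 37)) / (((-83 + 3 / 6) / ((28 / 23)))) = 440041 / 34458600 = 0.01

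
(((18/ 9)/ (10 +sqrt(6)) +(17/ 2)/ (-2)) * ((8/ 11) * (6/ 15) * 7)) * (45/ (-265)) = 1008 * sqrt(6)/ 137005 +17388/ 12455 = 1.41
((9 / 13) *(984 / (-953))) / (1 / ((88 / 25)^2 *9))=-617227776 / 7743125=-79.71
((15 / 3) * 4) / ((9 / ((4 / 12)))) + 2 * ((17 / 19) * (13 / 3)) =4358 / 513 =8.50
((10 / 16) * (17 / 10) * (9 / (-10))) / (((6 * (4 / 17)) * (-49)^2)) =-867 / 3073280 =-0.00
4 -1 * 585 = -581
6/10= 3/5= 0.60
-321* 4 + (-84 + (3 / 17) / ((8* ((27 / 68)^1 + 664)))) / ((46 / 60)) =-62959881 / 45179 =-1393.57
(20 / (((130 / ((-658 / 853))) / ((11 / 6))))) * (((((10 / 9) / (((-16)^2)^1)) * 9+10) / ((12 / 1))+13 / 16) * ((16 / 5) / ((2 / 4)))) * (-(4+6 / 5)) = 9166927 / 767700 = 11.94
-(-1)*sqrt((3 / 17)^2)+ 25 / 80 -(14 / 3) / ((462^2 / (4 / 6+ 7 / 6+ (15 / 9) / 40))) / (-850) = 0.49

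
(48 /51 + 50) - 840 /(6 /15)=-34834 /17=-2049.06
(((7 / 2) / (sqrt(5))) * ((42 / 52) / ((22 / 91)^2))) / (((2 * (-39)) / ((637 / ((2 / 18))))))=-13764933 * sqrt(5) / 19360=-1589.84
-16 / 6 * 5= -40 / 3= -13.33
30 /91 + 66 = 6036 /91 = 66.33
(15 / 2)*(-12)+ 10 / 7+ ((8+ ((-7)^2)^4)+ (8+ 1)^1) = 40353106 / 7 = 5764729.43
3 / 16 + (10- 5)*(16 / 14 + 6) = 4021 / 112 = 35.90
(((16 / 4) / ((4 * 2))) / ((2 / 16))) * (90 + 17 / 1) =428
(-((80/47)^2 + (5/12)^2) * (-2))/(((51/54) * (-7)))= -976825/1051484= -0.93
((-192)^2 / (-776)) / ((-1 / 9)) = 41472 / 97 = 427.55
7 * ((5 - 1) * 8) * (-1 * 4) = -896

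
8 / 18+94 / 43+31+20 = 20755 / 387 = 53.63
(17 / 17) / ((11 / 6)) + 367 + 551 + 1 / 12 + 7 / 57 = 2304229 / 2508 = 918.75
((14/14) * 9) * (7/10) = 63/10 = 6.30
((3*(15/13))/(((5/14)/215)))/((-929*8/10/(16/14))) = -38700/12077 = -3.20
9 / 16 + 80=1289 / 16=80.56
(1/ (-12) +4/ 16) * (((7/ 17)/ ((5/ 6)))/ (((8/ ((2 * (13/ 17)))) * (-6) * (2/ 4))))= -91/ 17340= -0.01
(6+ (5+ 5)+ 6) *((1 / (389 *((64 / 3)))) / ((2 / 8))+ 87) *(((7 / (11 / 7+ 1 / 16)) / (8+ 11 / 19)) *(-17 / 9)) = -1805.43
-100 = -100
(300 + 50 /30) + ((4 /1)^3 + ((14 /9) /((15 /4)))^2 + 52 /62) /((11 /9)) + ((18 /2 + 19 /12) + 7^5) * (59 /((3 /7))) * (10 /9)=2572822.23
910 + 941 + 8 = 1859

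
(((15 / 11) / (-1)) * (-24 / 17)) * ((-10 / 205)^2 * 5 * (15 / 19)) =108000 / 5972593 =0.02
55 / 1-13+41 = 83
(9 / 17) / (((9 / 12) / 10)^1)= 7.06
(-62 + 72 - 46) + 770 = 734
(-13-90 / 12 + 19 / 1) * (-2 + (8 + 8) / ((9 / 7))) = -47 / 3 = -15.67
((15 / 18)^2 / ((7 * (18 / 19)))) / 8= 475 / 36288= 0.01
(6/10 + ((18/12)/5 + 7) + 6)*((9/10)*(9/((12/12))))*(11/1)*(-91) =-11270259/100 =-112702.59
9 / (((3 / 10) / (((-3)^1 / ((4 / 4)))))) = -90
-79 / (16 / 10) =-395 / 8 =-49.38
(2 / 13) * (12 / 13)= 24 / 169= 0.14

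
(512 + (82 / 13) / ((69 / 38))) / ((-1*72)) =-115595 / 16146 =-7.16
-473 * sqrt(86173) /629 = -220.75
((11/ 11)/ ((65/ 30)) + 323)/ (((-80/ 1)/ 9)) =-7569/ 208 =-36.39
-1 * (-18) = 18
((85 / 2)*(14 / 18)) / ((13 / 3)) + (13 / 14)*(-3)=1322 / 273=4.84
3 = 3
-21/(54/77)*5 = -2695/18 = -149.72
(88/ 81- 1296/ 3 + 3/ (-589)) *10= -205586990/ 47709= -4309.19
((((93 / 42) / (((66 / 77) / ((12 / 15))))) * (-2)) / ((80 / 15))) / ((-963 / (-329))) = -10199 / 38520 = -0.26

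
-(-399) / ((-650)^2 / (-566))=-112917 / 211250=-0.53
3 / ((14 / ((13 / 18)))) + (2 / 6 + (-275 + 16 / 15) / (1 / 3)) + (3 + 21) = -334871 / 420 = -797.31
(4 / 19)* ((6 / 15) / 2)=4 / 95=0.04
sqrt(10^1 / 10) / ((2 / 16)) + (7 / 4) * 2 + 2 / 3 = 73 / 6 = 12.17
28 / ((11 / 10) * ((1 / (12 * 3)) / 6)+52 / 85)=1028160 / 22651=45.39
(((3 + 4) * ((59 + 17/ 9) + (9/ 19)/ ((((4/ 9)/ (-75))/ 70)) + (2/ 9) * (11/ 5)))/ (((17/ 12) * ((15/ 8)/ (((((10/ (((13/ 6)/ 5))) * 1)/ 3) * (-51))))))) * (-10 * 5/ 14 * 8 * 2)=-242257126400/ 741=-326932694.20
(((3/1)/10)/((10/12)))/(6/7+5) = 63/1025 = 0.06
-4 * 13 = -52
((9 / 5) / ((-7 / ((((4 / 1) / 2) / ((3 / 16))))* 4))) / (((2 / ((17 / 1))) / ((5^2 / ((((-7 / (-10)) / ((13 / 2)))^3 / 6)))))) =-1680705000 / 2401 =-700002.08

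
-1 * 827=-827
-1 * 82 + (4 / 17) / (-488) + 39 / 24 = -666795 / 8296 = -80.38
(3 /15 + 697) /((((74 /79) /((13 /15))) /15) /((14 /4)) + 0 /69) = 12530427 /370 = 33866.02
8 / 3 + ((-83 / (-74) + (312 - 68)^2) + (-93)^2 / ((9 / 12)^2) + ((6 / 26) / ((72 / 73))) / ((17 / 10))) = 74915.93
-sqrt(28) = -2 * sqrt(7) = -5.29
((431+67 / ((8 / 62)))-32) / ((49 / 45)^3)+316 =483410461 / 470596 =1027.23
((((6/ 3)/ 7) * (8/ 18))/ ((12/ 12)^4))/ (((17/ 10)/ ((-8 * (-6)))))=1280/ 357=3.59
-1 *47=-47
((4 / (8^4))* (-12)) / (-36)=1 / 3072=0.00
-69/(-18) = 23/6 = 3.83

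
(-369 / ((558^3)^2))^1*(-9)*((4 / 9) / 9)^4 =164 / 250657253250011286561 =0.00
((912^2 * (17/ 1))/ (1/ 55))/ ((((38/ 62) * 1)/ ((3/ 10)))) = 380654208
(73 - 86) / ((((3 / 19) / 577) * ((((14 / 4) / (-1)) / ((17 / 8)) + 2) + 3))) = -127517 / 9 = -14168.56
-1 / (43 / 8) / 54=-4 / 1161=-0.00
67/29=2.31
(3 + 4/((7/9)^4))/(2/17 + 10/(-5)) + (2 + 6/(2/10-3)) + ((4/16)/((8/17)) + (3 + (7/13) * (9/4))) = -1398651/499408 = -2.80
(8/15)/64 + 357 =42841/120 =357.01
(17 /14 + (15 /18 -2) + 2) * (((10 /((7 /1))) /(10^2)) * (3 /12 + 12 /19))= 2881 /111720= 0.03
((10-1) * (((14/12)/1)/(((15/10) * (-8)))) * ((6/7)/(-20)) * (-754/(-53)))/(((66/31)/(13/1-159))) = -853151/23320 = -36.58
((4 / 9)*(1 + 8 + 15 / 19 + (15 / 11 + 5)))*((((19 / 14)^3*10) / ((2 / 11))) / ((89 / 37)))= 112733080 / 274743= 410.32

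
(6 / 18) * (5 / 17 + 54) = 18.10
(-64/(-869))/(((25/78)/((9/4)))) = 11232/21725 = 0.52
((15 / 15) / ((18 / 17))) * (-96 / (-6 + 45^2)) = -272 / 6057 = -0.04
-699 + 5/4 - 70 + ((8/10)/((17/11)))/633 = -165234979/215220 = -767.75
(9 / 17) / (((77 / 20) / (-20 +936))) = 164880 / 1309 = 125.96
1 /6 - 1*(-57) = 343 /6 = 57.17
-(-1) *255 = 255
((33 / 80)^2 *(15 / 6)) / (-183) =-363 / 156160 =-0.00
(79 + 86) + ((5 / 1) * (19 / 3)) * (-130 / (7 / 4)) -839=-63554 / 21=-3026.38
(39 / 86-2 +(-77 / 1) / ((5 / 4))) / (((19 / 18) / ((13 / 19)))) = -3176901 / 77615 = -40.93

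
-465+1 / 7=-3254 / 7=-464.86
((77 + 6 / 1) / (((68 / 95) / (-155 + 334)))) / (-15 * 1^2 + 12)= -1411415 / 204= -6918.70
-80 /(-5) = 16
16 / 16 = 1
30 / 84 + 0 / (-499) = 5 / 14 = 0.36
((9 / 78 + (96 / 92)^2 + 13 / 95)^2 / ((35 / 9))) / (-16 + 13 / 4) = -9211529191107 / 253958191088875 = -0.04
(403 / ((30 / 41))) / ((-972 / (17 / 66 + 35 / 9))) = -13565383 / 5773680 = -2.35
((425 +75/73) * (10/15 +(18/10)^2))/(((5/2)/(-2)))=-1457968/1095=-1331.48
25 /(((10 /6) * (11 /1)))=15 /11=1.36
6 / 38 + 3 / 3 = 22 / 19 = 1.16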